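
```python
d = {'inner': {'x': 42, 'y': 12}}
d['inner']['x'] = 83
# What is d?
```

After line 1: d = {'inner': {'x': 42, 'y': 12}}
After line 2 (inner x overwritten): d = {'inner': {'x': 83, 'y': 12}}

{'inner': {'x': 83, 'y': 12}}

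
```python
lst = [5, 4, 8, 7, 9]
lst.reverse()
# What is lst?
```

[9, 7, 8, 4, 5]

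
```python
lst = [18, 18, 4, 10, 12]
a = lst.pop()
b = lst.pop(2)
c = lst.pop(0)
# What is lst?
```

After line 1: lst = [18, 18, 4, 10, 12]
After line 2 (pop() -> a = 12): lst = [18, 18, 4, 10]
After line 3 (pop(2) -> b = 4): lst = [18, 18, 10]
After line 4 (pop(0) -> c = 18): lst = [18, 10]

[18, 10]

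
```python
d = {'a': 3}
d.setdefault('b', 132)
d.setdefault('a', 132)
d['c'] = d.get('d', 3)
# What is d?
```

After line 1: d = {'a': 3}
After line 2 (setdefault adds 'b'=132): d = {'a': 3, 'b': 132}
After line 3 (setdefault 'a' no-op, already exists): d = {'a': 3, 'b': 132}
After line 4 (get('d', 3) returns default since 'd' not in d): d = {'a': 3, 'b': 132, 'c': 3}

{'a': 3, 'b': 132, 'c': 3}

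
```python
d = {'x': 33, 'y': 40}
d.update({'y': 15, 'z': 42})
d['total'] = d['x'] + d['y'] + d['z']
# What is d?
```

After line 1: d = {'x': 33, 'y': 40}
After line 2 (y overwritten, z added): d = {'x': 33, 'y': 15, 'z': 42}
After line 3 (total = 33 + 15 + 42 = 90): d = {'x': 33, 'y': 15, 'z': 42, 'total': 90}

{'x': 33, 'y': 15, 'z': 42, 'total': 90}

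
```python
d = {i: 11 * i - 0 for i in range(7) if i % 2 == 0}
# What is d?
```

{0: 0, 2: 22, 4: 44, 6: 66}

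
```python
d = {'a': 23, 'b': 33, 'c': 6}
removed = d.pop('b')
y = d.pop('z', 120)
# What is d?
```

After line 1: d = {'a': 23, 'b': 33, 'c': 6}
After line 2 (pop 'b' returns 33): d = {'a': 23, 'c': 6}, removed = 33
After line 3 (pop 'z' missing, returns default 120): d = {'a': 23, 'c': 6}, y = 120

{'a': 23, 'c': 6}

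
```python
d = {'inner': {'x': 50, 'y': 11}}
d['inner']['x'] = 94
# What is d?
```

After line 1: d = {'inner': {'x': 50, 'y': 11}}
After line 2 (inner x overwritten): d = {'inner': {'x': 94, 'y': 11}}

{'inner': {'x': 94, 'y': 11}}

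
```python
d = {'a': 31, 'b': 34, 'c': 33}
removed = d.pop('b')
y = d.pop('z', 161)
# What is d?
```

After line 1: d = {'a': 31, 'b': 34, 'c': 33}
After line 2 (pop 'b' returns 34): d = {'a': 31, 'c': 33}, removed = 34
After line 3 (pop 'z' missing, returns default 161): d = {'a': 31, 'c': 33}, y = 161

{'a': 31, 'c': 33}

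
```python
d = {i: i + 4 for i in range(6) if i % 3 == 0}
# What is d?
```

{0: 4, 3: 7}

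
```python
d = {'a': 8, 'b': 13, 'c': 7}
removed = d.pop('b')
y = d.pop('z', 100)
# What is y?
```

After line 1: d = {'a': 8, 'b': 13, 'c': 7}
After line 2 (pop 'b' returns 13): d = {'a': 8, 'c': 7}, removed = 13
After line 3 (pop 'z' missing, returns default 100): d = {'a': 8, 'c': 7}, y = 100

100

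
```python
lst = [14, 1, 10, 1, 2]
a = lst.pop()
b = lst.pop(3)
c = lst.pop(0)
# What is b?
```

After line 1: lst = [14, 1, 10, 1, 2]
After line 2 (pop() -> a = 2): lst = [14, 1, 10, 1]
After line 3 (pop(3) -> b = 1): lst = [14, 1, 10]
After line 4 (pop(0) -> c = 14): lst = [1, 10]

1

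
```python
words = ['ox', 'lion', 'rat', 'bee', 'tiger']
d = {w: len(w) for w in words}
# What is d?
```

{'ox': 2, 'lion': 4, 'rat': 3, 'bee': 3, 'tiger': 5}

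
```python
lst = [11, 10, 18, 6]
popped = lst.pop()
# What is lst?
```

[11, 10, 18]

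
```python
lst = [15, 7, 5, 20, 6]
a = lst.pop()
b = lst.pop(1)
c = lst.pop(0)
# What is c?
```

After line 1: lst = [15, 7, 5, 20, 6]
After line 2 (pop() -> a = 6): lst = [15, 7, 5, 20]
After line 3 (pop(1) -> b = 7): lst = [15, 5, 20]
After line 4 (pop(0) -> c = 15): lst = [5, 20]

15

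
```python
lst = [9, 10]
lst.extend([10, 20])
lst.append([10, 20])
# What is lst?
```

After line 1: lst = [9, 10]
After line 2 (extend unpacks [10, 20]): lst = [9, 10, 10, 20]
After line 3 (append adds [10, 20] as single element): lst = [9, 10, 10, 20, [10, 20]]

[9, 10, 10, 20, [10, 20]]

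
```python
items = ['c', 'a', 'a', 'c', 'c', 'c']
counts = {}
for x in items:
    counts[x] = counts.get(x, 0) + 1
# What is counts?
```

Initial: counts = {}, items = ['c', 'a', 'a', 'c', 'c', 'c']
See 'c': counts = {'c': 1}
See 'a': counts = {'c': 1, 'a': 1}
See 'a': counts = {'c': 1, 'a': 2}
See 'c': counts = {'c': 2, 'a': 2}
See 'c': counts = {'c': 3, 'a': 2}
See 'c': counts = {'c': 4, 'a': 2}

{'c': 4, 'a': 2}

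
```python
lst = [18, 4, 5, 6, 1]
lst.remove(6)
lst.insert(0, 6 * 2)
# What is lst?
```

After line 1: lst = [18, 4, 5, 6, 1]
After line 2 (remove first 6): lst = [18, 4, 5, 1]
After line 3 (insert 12 at index 0): lst = [12, 18, 4, 5, 1]

[12, 18, 4, 5, 1]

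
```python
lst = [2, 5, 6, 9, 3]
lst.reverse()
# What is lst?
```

[3, 9, 6, 5, 2]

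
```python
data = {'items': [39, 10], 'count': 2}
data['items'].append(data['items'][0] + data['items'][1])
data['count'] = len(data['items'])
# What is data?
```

After line 1: data = {'items': [39, 10], 'count': 2}
After line 2 (append 39 + 10 = 49): data = {'items': [39, 10, 49], 'count': 2}
After line 3 (count = len(items) = 3): data = {'items': [39, 10, 49], 'count': 3}

{'items': [39, 10, 49], 'count': 3}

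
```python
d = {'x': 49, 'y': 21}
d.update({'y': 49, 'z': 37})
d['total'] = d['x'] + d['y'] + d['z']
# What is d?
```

After line 1: d = {'x': 49, 'y': 21}
After line 2 (y overwritten, z added): d = {'x': 49, 'y': 49, 'z': 37}
After line 3 (total = 49 + 49 + 37 = 135): d = {'x': 49, 'y': 49, 'z': 37, 'total': 135}

{'x': 49, 'y': 49, 'z': 37, 'total': 135}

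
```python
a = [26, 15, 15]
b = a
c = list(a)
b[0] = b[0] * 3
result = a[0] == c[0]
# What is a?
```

After line 1: a = [26, 15, 15]
After line 2 (b = a, alias): a = [26, 15, 15], b = [26, 15, 15]
After line 3 (c = list(a) is a copy, new object): c = [26, 15, 15]
After line 4 (b[0] = 26 * 3 = 78; mutates shared a/b): a = b = [78, 15, 15], c = [26, 15, 15]
After line 5 (a[0] = 78, c[0] = 26; result = False)

[78, 15, 15]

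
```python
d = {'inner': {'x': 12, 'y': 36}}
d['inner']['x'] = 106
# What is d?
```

After line 1: d = {'inner': {'x': 12, 'y': 36}}
After line 2 (inner x overwritten): d = {'inner': {'x': 106, 'y': 36}}

{'inner': {'x': 106, 'y': 36}}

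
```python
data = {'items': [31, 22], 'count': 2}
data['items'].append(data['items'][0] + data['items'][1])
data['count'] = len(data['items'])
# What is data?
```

After line 1: data = {'items': [31, 22], 'count': 2}
After line 2 (append 31 + 22 = 53): data = {'items': [31, 22, 53], 'count': 2}
After line 3 (count = len(items) = 3): data = {'items': [31, 22, 53], 'count': 3}

{'items': [31, 22, 53], 'count': 3}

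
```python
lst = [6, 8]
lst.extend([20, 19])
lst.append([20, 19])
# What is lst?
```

After line 1: lst = [6, 8]
After line 2 (extend unpacks [20, 19]): lst = [6, 8, 20, 19]
After line 3 (append adds [20, 19] as single element): lst = [6, 8, 20, 19, [20, 19]]

[6, 8, 20, 19, [20, 19]]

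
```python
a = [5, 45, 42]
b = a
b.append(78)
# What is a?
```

After line 1: a = [5, 45, 42]
After line 2 (b = a is an alias, same object): a = [5, 45, 42], b = [5, 45, 42]
After line 3 (b.append mutates the shared list): a = [5, 45, 42, 78], b = [5, 45, 42, 78]

[5, 45, 42, 78]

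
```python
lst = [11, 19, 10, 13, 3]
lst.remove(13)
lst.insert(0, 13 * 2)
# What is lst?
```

After line 1: lst = [11, 19, 10, 13, 3]
After line 2 (remove first 13): lst = [11, 19, 10, 3]
After line 3 (insert 26 at index 0): lst = [26, 11, 19, 10, 3]

[26, 11, 19, 10, 3]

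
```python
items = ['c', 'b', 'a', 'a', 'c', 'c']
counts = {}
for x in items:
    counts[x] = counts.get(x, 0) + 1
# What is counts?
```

Initial: counts = {}, items = ['c', 'b', 'a', 'a', 'c', 'c']
See 'c': counts = {'c': 1}
See 'b': counts = {'c': 1, 'b': 1}
See 'a': counts = {'c': 1, 'b': 1, 'a': 1}
See 'a': counts = {'c': 1, 'b': 1, 'a': 2}
See 'c': counts = {'c': 2, 'b': 1, 'a': 2}
See 'c': counts = {'c': 3, 'b': 1, 'a': 2}

{'c': 3, 'b': 1, 'a': 2}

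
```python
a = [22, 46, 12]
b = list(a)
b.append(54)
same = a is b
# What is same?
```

After line 1: a = [22, 46, 12]
After line 2 (b = list(a) is a shallow copy, new object): a = [22, 46, 12], b = [22, 46, 12]
After line 3 (append only mutates b): a = [22, 46, 12], b = [22, 46, 12, 54]
After line 4 (same = a is b; different objects -> False): same = False

False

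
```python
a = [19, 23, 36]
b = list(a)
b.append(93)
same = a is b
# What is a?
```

After line 1: a = [19, 23, 36]
After line 2 (b = list(a) is a shallow copy, new object): a = [19, 23, 36], b = [19, 23, 36]
After line 3 (append only mutates b): a = [19, 23, 36], b = [19, 23, 36, 93]
After line 4 (same = a is b; different objects -> False): same = False

[19, 23, 36]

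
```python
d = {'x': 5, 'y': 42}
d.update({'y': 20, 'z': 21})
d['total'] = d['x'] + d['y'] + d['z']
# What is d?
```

After line 1: d = {'x': 5, 'y': 42}
After line 2 (y overwritten, z added): d = {'x': 5, 'y': 20, 'z': 21}
After line 3 (total = 5 + 20 + 21 = 46): d = {'x': 5, 'y': 20, 'z': 21, 'total': 46}

{'x': 5, 'y': 20, 'z': 21, 'total': 46}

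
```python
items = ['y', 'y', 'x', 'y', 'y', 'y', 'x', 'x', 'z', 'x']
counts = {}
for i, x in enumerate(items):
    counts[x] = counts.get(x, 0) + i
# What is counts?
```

Initial: counts = {}, items = ['y', 'y', 'x', 'y', 'y', 'y', 'x', 'x', 'z', 'x']
i=0, x='y': counts = {'y': 0}
i=1, x='y': counts = {'y': 1}
i=2, x='x': counts = {'y': 1, 'x': 2}
i=3, x='y': counts = {'y': 4, 'x': 2}
i=4, x='y': counts = {'y': 8, 'x': 2}
i=5, x='y': counts = {'y': 13, 'x': 2}
i=6, x='x': counts = {'y': 13, 'x': 8}
i=7, x='x': counts = {'y': 13, 'x': 15}
i=8, x='z': counts = {'y': 13, 'x': 15, 'z': 8}
i=9, x='x': counts = {'y': 13, 'x': 24, 'z': 8}

{'y': 13, 'x': 24, 'z': 8}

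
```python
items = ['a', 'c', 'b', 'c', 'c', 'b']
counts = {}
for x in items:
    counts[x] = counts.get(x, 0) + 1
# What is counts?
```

Initial: counts = {}, items = ['a', 'c', 'b', 'c', 'c', 'b']
See 'a': counts = {'a': 1}
See 'c': counts = {'a': 1, 'c': 1}
See 'b': counts = {'a': 1, 'c': 1, 'b': 1}
See 'c': counts = {'a': 1, 'c': 2, 'b': 1}
See 'c': counts = {'a': 1, 'c': 3, 'b': 1}
See 'b': counts = {'a': 1, 'c': 3, 'b': 2}

{'a': 1, 'c': 3, 'b': 2}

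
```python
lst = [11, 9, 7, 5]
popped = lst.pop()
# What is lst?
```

[11, 9, 7]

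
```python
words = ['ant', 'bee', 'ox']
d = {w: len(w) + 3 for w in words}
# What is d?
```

{'ant': 6, 'bee': 6, 'ox': 5}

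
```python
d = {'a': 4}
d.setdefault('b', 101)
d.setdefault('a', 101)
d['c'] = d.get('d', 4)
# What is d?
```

After line 1: d = {'a': 4}
After line 2 (setdefault adds 'b'=101): d = {'a': 4, 'b': 101}
After line 3 (setdefault 'a' no-op, already exists): d = {'a': 4, 'b': 101}
After line 4 (get('d', 4) returns default since 'd' not in d): d = {'a': 4, 'b': 101, 'c': 4}

{'a': 4, 'b': 101, 'c': 4}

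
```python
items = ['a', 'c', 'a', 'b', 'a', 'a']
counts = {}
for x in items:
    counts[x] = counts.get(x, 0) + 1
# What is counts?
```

Initial: counts = {}, items = ['a', 'c', 'a', 'b', 'a', 'a']
See 'a': counts = {'a': 1}
See 'c': counts = {'a': 1, 'c': 1}
See 'a': counts = {'a': 2, 'c': 1}
See 'b': counts = {'a': 2, 'c': 1, 'b': 1}
See 'a': counts = {'a': 3, 'c': 1, 'b': 1}
See 'a': counts = {'a': 4, 'c': 1, 'b': 1}

{'a': 4, 'c': 1, 'b': 1}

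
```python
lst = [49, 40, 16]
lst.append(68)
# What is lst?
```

[49, 40, 16, 68]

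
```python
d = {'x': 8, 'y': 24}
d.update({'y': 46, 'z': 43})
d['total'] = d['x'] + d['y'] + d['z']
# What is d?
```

After line 1: d = {'x': 8, 'y': 24}
After line 2 (y overwritten, z added): d = {'x': 8, 'y': 46, 'z': 43}
After line 3 (total = 8 + 46 + 43 = 97): d = {'x': 8, 'y': 46, 'z': 43, 'total': 97}

{'x': 8, 'y': 46, 'z': 43, 'total': 97}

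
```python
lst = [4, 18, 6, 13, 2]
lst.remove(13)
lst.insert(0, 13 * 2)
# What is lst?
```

After line 1: lst = [4, 18, 6, 13, 2]
After line 2 (remove first 13): lst = [4, 18, 6, 2]
After line 3 (insert 26 at index 0): lst = [26, 4, 18, 6, 2]

[26, 4, 18, 6, 2]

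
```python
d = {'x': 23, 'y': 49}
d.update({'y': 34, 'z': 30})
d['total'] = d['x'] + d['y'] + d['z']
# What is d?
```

After line 1: d = {'x': 23, 'y': 49}
After line 2 (y overwritten, z added): d = {'x': 23, 'y': 34, 'z': 30}
After line 3 (total = 23 + 34 + 30 = 87): d = {'x': 23, 'y': 34, 'z': 30, 'total': 87}

{'x': 23, 'y': 34, 'z': 30, 'total': 87}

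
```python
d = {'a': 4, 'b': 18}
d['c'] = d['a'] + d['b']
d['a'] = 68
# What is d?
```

After line 1: d = {'a': 4, 'b': 18}
After line 2 (d['c'] = 4 + 18): d = {'a': 4, 'b': 18, 'c': 22}
After line 3: d = {'a': 68, 'b': 18, 'c': 22}

{'a': 68, 'b': 18, 'c': 22}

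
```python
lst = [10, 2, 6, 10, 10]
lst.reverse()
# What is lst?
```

[10, 10, 6, 2, 10]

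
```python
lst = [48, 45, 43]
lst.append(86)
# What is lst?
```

[48, 45, 43, 86]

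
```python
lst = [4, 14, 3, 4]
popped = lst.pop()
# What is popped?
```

4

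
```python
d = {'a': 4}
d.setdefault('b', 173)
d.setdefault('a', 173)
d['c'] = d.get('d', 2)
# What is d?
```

After line 1: d = {'a': 4}
After line 2 (setdefault adds 'b'=173): d = {'a': 4, 'b': 173}
After line 3 (setdefault 'a' no-op, already exists): d = {'a': 4, 'b': 173}
After line 4 (get('d', 2) returns default since 'd' not in d): d = {'a': 4, 'b': 173, 'c': 2}

{'a': 4, 'b': 173, 'c': 2}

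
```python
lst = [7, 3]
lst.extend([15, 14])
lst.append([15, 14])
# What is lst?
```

After line 1: lst = [7, 3]
After line 2 (extend unpacks [15, 14]): lst = [7, 3, 15, 14]
After line 3 (append adds [15, 14] as single element): lst = [7, 3, 15, 14, [15, 14]]

[7, 3, 15, 14, [15, 14]]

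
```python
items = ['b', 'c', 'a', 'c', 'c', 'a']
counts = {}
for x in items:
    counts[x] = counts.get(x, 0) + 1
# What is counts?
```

Initial: counts = {}, items = ['b', 'c', 'a', 'c', 'c', 'a']
See 'b': counts = {'b': 1}
See 'c': counts = {'b': 1, 'c': 1}
See 'a': counts = {'b': 1, 'c': 1, 'a': 1}
See 'c': counts = {'b': 1, 'c': 2, 'a': 1}
See 'c': counts = {'b': 1, 'c': 3, 'a': 1}
See 'a': counts = {'b': 1, 'c': 3, 'a': 2}

{'b': 1, 'c': 3, 'a': 2}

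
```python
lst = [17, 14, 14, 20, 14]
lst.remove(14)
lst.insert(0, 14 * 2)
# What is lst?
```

After line 1: lst = [17, 14, 14, 20, 14]
After line 2 (remove first 14): lst = [17, 14, 20, 14]
After line 3 (insert 28 at index 0): lst = [28, 17, 14, 20, 14]

[28, 17, 14, 20, 14]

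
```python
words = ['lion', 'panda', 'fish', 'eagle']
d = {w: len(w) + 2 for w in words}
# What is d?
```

{'lion': 6, 'panda': 7, 'fish': 6, 'eagle': 7}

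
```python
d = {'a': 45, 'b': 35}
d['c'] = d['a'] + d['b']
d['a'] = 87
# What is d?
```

After line 1: d = {'a': 45, 'b': 35}
After line 2 (d['c'] = 45 + 35): d = {'a': 45, 'b': 35, 'c': 80}
After line 3: d = {'a': 87, 'b': 35, 'c': 80}

{'a': 87, 'b': 35, 'c': 80}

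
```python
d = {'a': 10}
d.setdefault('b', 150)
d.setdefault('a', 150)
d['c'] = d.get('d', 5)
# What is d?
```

After line 1: d = {'a': 10}
After line 2 (setdefault adds 'b'=150): d = {'a': 10, 'b': 150}
After line 3 (setdefault 'a' no-op, already exists): d = {'a': 10, 'b': 150}
After line 4 (get('d', 5) returns default since 'd' not in d): d = {'a': 10, 'b': 150, 'c': 5}

{'a': 10, 'b': 150, 'c': 5}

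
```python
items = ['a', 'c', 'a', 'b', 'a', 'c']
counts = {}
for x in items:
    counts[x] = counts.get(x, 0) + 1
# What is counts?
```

Initial: counts = {}, items = ['a', 'c', 'a', 'b', 'a', 'c']
See 'a': counts = {'a': 1}
See 'c': counts = {'a': 1, 'c': 1}
See 'a': counts = {'a': 2, 'c': 1}
See 'b': counts = {'a': 2, 'c': 1, 'b': 1}
See 'a': counts = {'a': 3, 'c': 1, 'b': 1}
See 'c': counts = {'a': 3, 'c': 2, 'b': 1}

{'a': 3, 'c': 2, 'b': 1}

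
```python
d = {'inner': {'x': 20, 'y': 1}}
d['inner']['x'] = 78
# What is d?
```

After line 1: d = {'inner': {'x': 20, 'y': 1}}
After line 2 (inner x overwritten): d = {'inner': {'x': 78, 'y': 1}}

{'inner': {'x': 78, 'y': 1}}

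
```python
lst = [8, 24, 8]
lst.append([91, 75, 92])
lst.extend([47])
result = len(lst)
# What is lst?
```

After line 1: lst = [8, 24, 8]
After line 2 (append adds [91, 75, 92] as single element): lst = [8, 24, 8, [91, 75, 92]]
After line 3 (extend unpacks [47], adds 47): lst = [8, 24, 8, [91, 75, 92], 47]
After line 4: result = len(lst) = 5

[8, 24, 8, [91, 75, 92], 47]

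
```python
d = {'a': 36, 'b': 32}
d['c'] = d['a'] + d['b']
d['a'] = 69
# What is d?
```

After line 1: d = {'a': 36, 'b': 32}
After line 2 (d['c'] = 36 + 32): d = {'a': 36, 'b': 32, 'c': 68}
After line 3: d = {'a': 69, 'b': 32, 'c': 68}

{'a': 69, 'b': 32, 'c': 68}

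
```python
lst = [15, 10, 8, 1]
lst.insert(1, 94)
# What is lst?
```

[15, 94, 10, 8, 1]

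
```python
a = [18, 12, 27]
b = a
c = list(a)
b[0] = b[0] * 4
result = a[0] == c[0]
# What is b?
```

After line 1: a = [18, 12, 27]
After line 2 (b = a, alias): a = [18, 12, 27], b = [18, 12, 27]
After line 3 (c = list(a) is a copy, new object): c = [18, 12, 27]
After line 4 (b[0] = 18 * 4 = 72; mutates shared a/b): a = b = [72, 12, 27], c = [18, 12, 27]
After line 5 (a[0] = 72, c[0] = 18; result = False)

[72, 12, 27]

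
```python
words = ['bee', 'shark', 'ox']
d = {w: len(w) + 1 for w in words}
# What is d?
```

{'bee': 4, 'shark': 6, 'ox': 3}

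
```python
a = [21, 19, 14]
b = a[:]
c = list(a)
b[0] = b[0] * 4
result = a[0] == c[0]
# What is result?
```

After line 1: a = [21, 19, 14]
After line 2 (b = a[:], copy): a = [21, 19, 14], b = [21, 19, 14]
After line 3 (c = list(a) is a copy, new object): c = [21, 19, 14]
After line 4 (b[0] = 21 * 4 = 84; only b mutates (copy)): a = [21, 19, 14], b = [84, 19, 14], c = [21, 19, 14]
After line 5 (a[0] = 21, c[0] = 21; result = True)

True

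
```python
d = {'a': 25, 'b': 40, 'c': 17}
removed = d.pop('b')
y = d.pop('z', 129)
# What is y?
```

After line 1: d = {'a': 25, 'b': 40, 'c': 17}
After line 2 (pop 'b' returns 40): d = {'a': 25, 'c': 17}, removed = 40
After line 3 (pop 'z' missing, returns default 129): d = {'a': 25, 'c': 17}, y = 129

129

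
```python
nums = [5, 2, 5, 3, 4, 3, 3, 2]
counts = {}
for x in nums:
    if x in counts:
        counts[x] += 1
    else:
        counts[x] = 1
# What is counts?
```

Initial: counts = {}, nums = [5, 2, 5, 3, 4, 3, 3, 2]
See 5: counts = {5: 1}
See 2: counts = {5: 1, 2: 1}
See 5: counts = {5: 2, 2: 1}
See 3: counts = {5: 2, 2: 1, 3: 1}
See 4: counts = {5: 2, 2: 1, 3: 1, 4: 1}
See 3: counts = {5: 2, 2: 1, 3: 2, 4: 1}
See 3: counts = {5: 2, 2: 1, 3: 3, 4: 1}
See 2: counts = {5: 2, 2: 2, 3: 3, 4: 1}

{5: 2, 2: 2, 3: 3, 4: 1}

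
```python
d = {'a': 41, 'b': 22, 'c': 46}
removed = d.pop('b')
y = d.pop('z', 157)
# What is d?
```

After line 1: d = {'a': 41, 'b': 22, 'c': 46}
After line 2 (pop 'b' returns 22): d = {'a': 41, 'c': 46}, removed = 22
After line 3 (pop 'z' missing, returns default 157): d = {'a': 41, 'c': 46}, y = 157

{'a': 41, 'c': 46}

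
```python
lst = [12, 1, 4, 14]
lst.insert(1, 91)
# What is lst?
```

[12, 91, 1, 4, 14]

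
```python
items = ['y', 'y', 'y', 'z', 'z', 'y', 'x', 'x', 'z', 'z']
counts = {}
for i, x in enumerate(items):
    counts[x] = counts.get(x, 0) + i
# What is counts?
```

Initial: counts = {}, items = ['y', 'y', 'y', 'z', 'z', 'y', 'x', 'x', 'z', 'z']
i=0, x='y': counts = {'y': 0}
i=1, x='y': counts = {'y': 1}
i=2, x='y': counts = {'y': 3}
i=3, x='z': counts = {'y': 3, 'z': 3}
i=4, x='z': counts = {'y': 3, 'z': 7}
i=5, x='y': counts = {'y': 8, 'z': 7}
i=6, x='x': counts = {'y': 8, 'z': 7, 'x': 6}
i=7, x='x': counts = {'y': 8, 'z': 7, 'x': 13}
i=8, x='z': counts = {'y': 8, 'z': 15, 'x': 13}
i=9, x='z': counts = {'y': 8, 'z': 24, 'x': 13}

{'y': 8, 'z': 24, 'x': 13}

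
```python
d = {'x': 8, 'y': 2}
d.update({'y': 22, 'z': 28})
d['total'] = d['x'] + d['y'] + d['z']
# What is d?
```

After line 1: d = {'x': 8, 'y': 2}
After line 2 (y overwritten, z added): d = {'x': 8, 'y': 22, 'z': 28}
After line 3 (total = 8 + 22 + 28 = 58): d = {'x': 8, 'y': 22, 'z': 28, 'total': 58}

{'x': 8, 'y': 22, 'z': 28, 'total': 58}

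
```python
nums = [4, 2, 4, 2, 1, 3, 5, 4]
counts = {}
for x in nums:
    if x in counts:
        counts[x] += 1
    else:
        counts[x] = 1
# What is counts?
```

Initial: counts = {}, nums = [4, 2, 4, 2, 1, 3, 5, 4]
See 4: counts = {4: 1}
See 2: counts = {4: 1, 2: 1}
See 4: counts = {4: 2, 2: 1}
See 2: counts = {4: 2, 2: 2}
See 1: counts = {4: 2, 2: 2, 1: 1}
See 3: counts = {4: 2, 2: 2, 1: 1, 3: 1}
See 5: counts = {4: 2, 2: 2, 1: 1, 3: 1, 5: 1}
See 4: counts = {4: 3, 2: 2, 1: 1, 3: 1, 5: 1}

{4: 3, 2: 2, 1: 1, 3: 1, 5: 1}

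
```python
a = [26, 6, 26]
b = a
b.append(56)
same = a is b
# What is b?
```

After line 1: a = [26, 6, 26]
After line 2 (b = a is an alias, same object): a = [26, 6, 26], b = [26, 6, 26]
After line 3 (b.append mutates the shared list): a = [26, 6, 26, 56], b = [26, 6, 26, 56]
After line 4 (same = a is b; same object -> True): same = True

[26, 6, 26, 56]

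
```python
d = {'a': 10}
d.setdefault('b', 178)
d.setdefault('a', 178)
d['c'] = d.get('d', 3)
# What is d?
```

After line 1: d = {'a': 10}
After line 2 (setdefault adds 'b'=178): d = {'a': 10, 'b': 178}
After line 3 (setdefault 'a' no-op, already exists): d = {'a': 10, 'b': 178}
After line 4 (get('d', 3) returns default since 'd' not in d): d = {'a': 10, 'b': 178, 'c': 3}

{'a': 10, 'b': 178, 'c': 3}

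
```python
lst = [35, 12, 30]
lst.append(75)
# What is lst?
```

[35, 12, 30, 75]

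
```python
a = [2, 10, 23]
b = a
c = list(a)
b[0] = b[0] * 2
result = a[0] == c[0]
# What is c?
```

After line 1: a = [2, 10, 23]
After line 2 (b = a, alias): a = [2, 10, 23], b = [2, 10, 23]
After line 3 (c = list(a) is a copy, new object): c = [2, 10, 23]
After line 4 (b[0] = 2 * 2 = 4; mutates shared a/b): a = b = [4, 10, 23], c = [2, 10, 23]
After line 5 (a[0] = 4, c[0] = 2; result = False)

[2, 10, 23]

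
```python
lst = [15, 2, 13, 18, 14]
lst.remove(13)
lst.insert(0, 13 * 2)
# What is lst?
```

After line 1: lst = [15, 2, 13, 18, 14]
After line 2 (remove first 13): lst = [15, 2, 18, 14]
After line 3 (insert 26 at index 0): lst = [26, 15, 2, 18, 14]

[26, 15, 2, 18, 14]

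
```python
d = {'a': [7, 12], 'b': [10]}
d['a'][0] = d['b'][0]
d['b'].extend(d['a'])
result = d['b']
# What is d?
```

After line 1: d = {'a': [7, 12], 'b': [10]}
After line 2 (a[0] = b[0] = 10): d = {'a': [10, 12], 'b': [10]}
After line 3 (b.extend(a) appends [10, 12]): d = {'a': [10, 12], 'b': [10, 10, 12]}
After line 4: result = d['b'] = [10, 10, 12]

{'a': [10, 12], 'b': [10, 10, 12]}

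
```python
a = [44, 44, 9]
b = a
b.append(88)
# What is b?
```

After line 1: a = [44, 44, 9]
After line 2 (b = a is an alias, same object): a = [44, 44, 9], b = [44, 44, 9]
After line 3 (b.append mutates the shared list): a = [44, 44, 9, 88], b = [44, 44, 9, 88]

[44, 44, 9, 88]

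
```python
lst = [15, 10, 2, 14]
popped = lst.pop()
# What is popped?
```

14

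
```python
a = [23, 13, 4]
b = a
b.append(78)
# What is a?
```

After line 1: a = [23, 13, 4]
After line 2 (b = a is an alias, same object): a = [23, 13, 4], b = [23, 13, 4]
After line 3 (b.append mutates the shared list): a = [23, 13, 4, 78], b = [23, 13, 4, 78]

[23, 13, 4, 78]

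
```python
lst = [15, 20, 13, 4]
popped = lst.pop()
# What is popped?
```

4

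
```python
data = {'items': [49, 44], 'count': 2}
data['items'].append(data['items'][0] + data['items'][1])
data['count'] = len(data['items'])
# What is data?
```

After line 1: data = {'items': [49, 44], 'count': 2}
After line 2 (append 49 + 44 = 93): data = {'items': [49, 44, 93], 'count': 2}
After line 3 (count = len(items) = 3): data = {'items': [49, 44, 93], 'count': 3}

{'items': [49, 44, 93], 'count': 3}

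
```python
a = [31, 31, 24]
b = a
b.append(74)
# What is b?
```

After line 1: a = [31, 31, 24]
After line 2 (b = a is an alias, same object): a = [31, 31, 24], b = [31, 31, 24]
After line 3 (b.append mutates the shared list): a = [31, 31, 24, 74], b = [31, 31, 24, 74]

[31, 31, 24, 74]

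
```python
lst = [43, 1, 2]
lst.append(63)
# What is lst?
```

[43, 1, 2, 63]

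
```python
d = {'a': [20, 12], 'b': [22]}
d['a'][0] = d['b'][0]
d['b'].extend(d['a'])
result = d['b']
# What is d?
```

After line 1: d = {'a': [20, 12], 'b': [22]}
After line 2 (a[0] = b[0] = 22): d = {'a': [22, 12], 'b': [22]}
After line 3 (b.extend(a) appends [22, 12]): d = {'a': [22, 12], 'b': [22, 22, 12]}
After line 4: result = d['b'] = [22, 22, 12]

{'a': [22, 12], 'b': [22, 22, 12]}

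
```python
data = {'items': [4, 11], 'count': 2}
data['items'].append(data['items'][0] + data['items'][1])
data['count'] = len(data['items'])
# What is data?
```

After line 1: data = {'items': [4, 11], 'count': 2}
After line 2 (append 4 + 11 = 15): data = {'items': [4, 11, 15], 'count': 2}
After line 3 (count = len(items) = 3): data = {'items': [4, 11, 15], 'count': 3}

{'items': [4, 11, 15], 'count': 3}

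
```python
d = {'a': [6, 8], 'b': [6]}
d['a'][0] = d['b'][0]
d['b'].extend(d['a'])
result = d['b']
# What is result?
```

After line 1: d = {'a': [6, 8], 'b': [6]}
After line 2 (a[0] = b[0] = 6): d = {'a': [6, 8], 'b': [6]}
After line 3 (b.extend(a) appends [6, 8]): d = {'a': [6, 8], 'b': [6, 6, 8]}
After line 4: result = d['b'] = [6, 6, 8]

[6, 6, 8]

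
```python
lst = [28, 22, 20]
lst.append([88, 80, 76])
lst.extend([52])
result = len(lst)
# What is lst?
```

After line 1: lst = [28, 22, 20]
After line 2 (append adds [88, 80, 76] as single element): lst = [28, 22, 20, [88, 80, 76]]
After line 3 (extend unpacks [52], adds 52): lst = [28, 22, 20, [88, 80, 76], 52]
After line 4: result = len(lst) = 5

[28, 22, 20, [88, 80, 76], 52]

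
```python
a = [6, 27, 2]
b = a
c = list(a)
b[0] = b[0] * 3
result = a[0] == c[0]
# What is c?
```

After line 1: a = [6, 27, 2]
After line 2 (b = a, alias): a = [6, 27, 2], b = [6, 27, 2]
After line 3 (c = list(a) is a copy, new object): c = [6, 27, 2]
After line 4 (b[0] = 6 * 3 = 18; mutates shared a/b): a = b = [18, 27, 2], c = [6, 27, 2]
After line 5 (a[0] = 18, c[0] = 6; result = False)

[6, 27, 2]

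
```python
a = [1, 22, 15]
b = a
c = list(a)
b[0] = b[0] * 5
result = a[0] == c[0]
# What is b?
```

After line 1: a = [1, 22, 15]
After line 2 (b = a, alias): a = [1, 22, 15], b = [1, 22, 15]
After line 3 (c = list(a) is a copy, new object): c = [1, 22, 15]
After line 4 (b[0] = 1 * 5 = 5; mutates shared a/b): a = b = [5, 22, 15], c = [1, 22, 15]
After line 5 (a[0] = 5, c[0] = 1; result = False)

[5, 22, 15]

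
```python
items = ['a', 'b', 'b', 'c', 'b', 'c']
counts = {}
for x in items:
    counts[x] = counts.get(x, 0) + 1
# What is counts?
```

Initial: counts = {}, items = ['a', 'b', 'b', 'c', 'b', 'c']
See 'a': counts = {'a': 1}
See 'b': counts = {'a': 1, 'b': 1}
See 'b': counts = {'a': 1, 'b': 2}
See 'c': counts = {'a': 1, 'b': 2, 'c': 1}
See 'b': counts = {'a': 1, 'b': 3, 'c': 1}
See 'c': counts = {'a': 1, 'b': 3, 'c': 2}

{'a': 1, 'b': 3, 'c': 2}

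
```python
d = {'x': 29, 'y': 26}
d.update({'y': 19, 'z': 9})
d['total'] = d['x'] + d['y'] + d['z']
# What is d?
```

After line 1: d = {'x': 29, 'y': 26}
After line 2 (y overwritten, z added): d = {'x': 29, 'y': 19, 'z': 9}
After line 3 (total = 29 + 19 + 9 = 57): d = {'x': 29, 'y': 19, 'z': 9, 'total': 57}

{'x': 29, 'y': 19, 'z': 9, 'total': 57}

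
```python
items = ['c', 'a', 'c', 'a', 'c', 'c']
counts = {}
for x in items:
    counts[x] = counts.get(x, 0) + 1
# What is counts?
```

Initial: counts = {}, items = ['c', 'a', 'c', 'a', 'c', 'c']
See 'c': counts = {'c': 1}
See 'a': counts = {'c': 1, 'a': 1}
See 'c': counts = {'c': 2, 'a': 1}
See 'a': counts = {'c': 2, 'a': 2}
See 'c': counts = {'c': 3, 'a': 2}
See 'c': counts = {'c': 4, 'a': 2}

{'c': 4, 'a': 2}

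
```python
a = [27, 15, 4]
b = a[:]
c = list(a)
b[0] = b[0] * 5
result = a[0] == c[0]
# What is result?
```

After line 1: a = [27, 15, 4]
After line 2 (b = a[:], copy): a = [27, 15, 4], b = [27, 15, 4]
After line 3 (c = list(a) is a copy, new object): c = [27, 15, 4]
After line 4 (b[0] = 27 * 5 = 135; only b mutates (copy)): a = [27, 15, 4], b = [135, 15, 4], c = [27, 15, 4]
After line 5 (a[0] = 27, c[0] = 27; result = True)

True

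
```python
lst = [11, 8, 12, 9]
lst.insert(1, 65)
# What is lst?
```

[11, 65, 8, 12, 9]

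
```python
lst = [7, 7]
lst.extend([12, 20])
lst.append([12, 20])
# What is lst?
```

After line 1: lst = [7, 7]
After line 2 (extend unpacks [12, 20]): lst = [7, 7, 12, 20]
After line 3 (append adds [12, 20] as single element): lst = [7, 7, 12, 20, [12, 20]]

[7, 7, 12, 20, [12, 20]]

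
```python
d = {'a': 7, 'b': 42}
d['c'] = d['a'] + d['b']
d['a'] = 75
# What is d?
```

After line 1: d = {'a': 7, 'b': 42}
After line 2 (d['c'] = 7 + 42): d = {'a': 7, 'b': 42, 'c': 49}
After line 3: d = {'a': 75, 'b': 42, 'c': 49}

{'a': 75, 'b': 42, 'c': 49}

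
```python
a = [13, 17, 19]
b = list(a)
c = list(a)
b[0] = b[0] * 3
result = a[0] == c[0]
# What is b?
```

After line 1: a = [13, 17, 19]
After line 2 (b = list(a), copy): a = [13, 17, 19], b = [13, 17, 19]
After line 3 (c = list(a) is a copy, new object): c = [13, 17, 19]
After line 4 (b[0] = 13 * 3 = 39; only b mutates (copy)): a = [13, 17, 19], b = [39, 17, 19], c = [13, 17, 19]
After line 5 (a[0] = 13, c[0] = 13; result = True)

[39, 17, 19]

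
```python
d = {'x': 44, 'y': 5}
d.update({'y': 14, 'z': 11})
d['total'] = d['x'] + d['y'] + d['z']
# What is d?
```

After line 1: d = {'x': 44, 'y': 5}
After line 2 (y overwritten, z added): d = {'x': 44, 'y': 14, 'z': 11}
After line 3 (total = 44 + 14 + 11 = 69): d = {'x': 44, 'y': 14, 'z': 11, 'total': 69}

{'x': 44, 'y': 14, 'z': 11, 'total': 69}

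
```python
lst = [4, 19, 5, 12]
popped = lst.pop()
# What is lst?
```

[4, 19, 5]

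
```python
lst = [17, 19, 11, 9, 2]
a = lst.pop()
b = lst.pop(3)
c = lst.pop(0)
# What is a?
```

After line 1: lst = [17, 19, 11, 9, 2]
After line 2 (pop() -> a = 2): lst = [17, 19, 11, 9]
After line 3 (pop(3) -> b = 9): lst = [17, 19, 11]
After line 4 (pop(0) -> c = 17): lst = [19, 11]

2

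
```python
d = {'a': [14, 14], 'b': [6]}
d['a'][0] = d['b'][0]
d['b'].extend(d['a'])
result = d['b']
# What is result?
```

After line 1: d = {'a': [14, 14], 'b': [6]}
After line 2 (a[0] = b[0] = 6): d = {'a': [6, 14], 'b': [6]}
After line 3 (b.extend(a) appends [6, 14]): d = {'a': [6, 14], 'b': [6, 6, 14]}
After line 4: result = d['b'] = [6, 6, 14]

[6, 6, 14]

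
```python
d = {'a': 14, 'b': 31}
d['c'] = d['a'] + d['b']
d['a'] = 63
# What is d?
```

After line 1: d = {'a': 14, 'b': 31}
After line 2 (d['c'] = 14 + 31): d = {'a': 14, 'b': 31, 'c': 45}
After line 3: d = {'a': 63, 'b': 31, 'c': 45}

{'a': 63, 'b': 31, 'c': 45}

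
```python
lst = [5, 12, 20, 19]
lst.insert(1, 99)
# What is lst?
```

[5, 99, 12, 20, 19]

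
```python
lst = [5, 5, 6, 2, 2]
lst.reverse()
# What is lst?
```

[2, 2, 6, 5, 5]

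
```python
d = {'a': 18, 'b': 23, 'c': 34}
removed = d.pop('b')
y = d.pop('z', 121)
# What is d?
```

After line 1: d = {'a': 18, 'b': 23, 'c': 34}
After line 2 (pop 'b' returns 23): d = {'a': 18, 'c': 34}, removed = 23
After line 3 (pop 'z' missing, returns default 121): d = {'a': 18, 'c': 34}, y = 121

{'a': 18, 'c': 34}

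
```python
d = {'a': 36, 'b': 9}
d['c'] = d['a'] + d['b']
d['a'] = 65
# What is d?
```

After line 1: d = {'a': 36, 'b': 9}
After line 2 (d['c'] = 36 + 9): d = {'a': 36, 'b': 9, 'c': 45}
After line 3: d = {'a': 65, 'b': 9, 'c': 45}

{'a': 65, 'b': 9, 'c': 45}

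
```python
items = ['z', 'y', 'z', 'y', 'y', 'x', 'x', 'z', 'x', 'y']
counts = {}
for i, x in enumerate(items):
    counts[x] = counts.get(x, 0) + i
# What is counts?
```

Initial: counts = {}, items = ['z', 'y', 'z', 'y', 'y', 'x', 'x', 'z', 'x', 'y']
i=0, x='z': counts = {'z': 0}
i=1, x='y': counts = {'z': 0, 'y': 1}
i=2, x='z': counts = {'z': 2, 'y': 1}
i=3, x='y': counts = {'z': 2, 'y': 4}
i=4, x='y': counts = {'z': 2, 'y': 8}
i=5, x='x': counts = {'z': 2, 'y': 8, 'x': 5}
i=6, x='x': counts = {'z': 2, 'y': 8, 'x': 11}
i=7, x='z': counts = {'z': 9, 'y': 8, 'x': 11}
i=8, x='x': counts = {'z': 9, 'y': 8, 'x': 19}
i=9, x='y': counts = {'z': 9, 'y': 17, 'x': 19}

{'z': 9, 'y': 17, 'x': 19}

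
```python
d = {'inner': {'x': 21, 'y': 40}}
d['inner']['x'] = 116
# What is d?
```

After line 1: d = {'inner': {'x': 21, 'y': 40}}
After line 2 (inner x overwritten): d = {'inner': {'x': 116, 'y': 40}}

{'inner': {'x': 116, 'y': 40}}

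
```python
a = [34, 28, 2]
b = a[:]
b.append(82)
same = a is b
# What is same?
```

After line 1: a = [34, 28, 2]
After line 2 (b = a[:] is a shallow copy, new object): a = [34, 28, 2], b = [34, 28, 2]
After line 3 (append only mutates b): a = [34, 28, 2], b = [34, 28, 2, 82]
After line 4 (same = a is b; different objects -> False): same = False

False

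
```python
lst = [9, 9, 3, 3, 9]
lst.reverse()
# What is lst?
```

[9, 3, 3, 9, 9]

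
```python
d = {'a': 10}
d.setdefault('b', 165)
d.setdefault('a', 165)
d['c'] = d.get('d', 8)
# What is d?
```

After line 1: d = {'a': 10}
After line 2 (setdefault adds 'b'=165): d = {'a': 10, 'b': 165}
After line 3 (setdefault 'a' no-op, already exists): d = {'a': 10, 'b': 165}
After line 4 (get('d', 8) returns default since 'd' not in d): d = {'a': 10, 'b': 165, 'c': 8}

{'a': 10, 'b': 165, 'c': 8}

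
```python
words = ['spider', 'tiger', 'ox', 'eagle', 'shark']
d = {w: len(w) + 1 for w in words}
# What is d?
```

{'spider': 7, 'tiger': 6, 'ox': 3, 'eagle': 6, 'shark': 6}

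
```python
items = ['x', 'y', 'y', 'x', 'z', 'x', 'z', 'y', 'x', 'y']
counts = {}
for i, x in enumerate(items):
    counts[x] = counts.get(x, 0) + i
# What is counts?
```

Initial: counts = {}, items = ['x', 'y', 'y', 'x', 'z', 'x', 'z', 'y', 'x', 'y']
i=0, x='x': counts = {'x': 0}
i=1, x='y': counts = {'x': 0, 'y': 1}
i=2, x='y': counts = {'x': 0, 'y': 3}
i=3, x='x': counts = {'x': 3, 'y': 3}
i=4, x='z': counts = {'x': 3, 'y': 3, 'z': 4}
i=5, x='x': counts = {'x': 8, 'y': 3, 'z': 4}
i=6, x='z': counts = {'x': 8, 'y': 3, 'z': 10}
i=7, x='y': counts = {'x': 8, 'y': 10, 'z': 10}
i=8, x='x': counts = {'x': 16, 'y': 10, 'z': 10}
i=9, x='y': counts = {'x': 16, 'y': 19, 'z': 10}

{'x': 16, 'y': 19, 'z': 10}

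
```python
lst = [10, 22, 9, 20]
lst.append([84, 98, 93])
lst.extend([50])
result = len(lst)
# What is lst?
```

After line 1: lst = [10, 22, 9, 20]
After line 2 (append adds [84, 98, 93] as single element): lst = [10, 22, 9, 20, [84, 98, 93]]
After line 3 (extend unpacks [50], adds 50): lst = [10, 22, 9, 20, [84, 98, 93], 50]
After line 4: result = len(lst) = 6

[10, 22, 9, 20, [84, 98, 93], 50]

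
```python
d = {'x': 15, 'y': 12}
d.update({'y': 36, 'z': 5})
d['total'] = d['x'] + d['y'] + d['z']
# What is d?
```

After line 1: d = {'x': 15, 'y': 12}
After line 2 (y overwritten, z added): d = {'x': 15, 'y': 36, 'z': 5}
After line 3 (total = 15 + 36 + 5 = 56): d = {'x': 15, 'y': 36, 'z': 5, 'total': 56}

{'x': 15, 'y': 36, 'z': 5, 'total': 56}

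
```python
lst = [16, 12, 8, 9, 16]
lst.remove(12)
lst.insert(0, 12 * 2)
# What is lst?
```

After line 1: lst = [16, 12, 8, 9, 16]
After line 2 (remove first 12): lst = [16, 8, 9, 16]
After line 3 (insert 24 at index 0): lst = [24, 16, 8, 9, 16]

[24, 16, 8, 9, 16]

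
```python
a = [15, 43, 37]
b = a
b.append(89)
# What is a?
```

After line 1: a = [15, 43, 37]
After line 2 (b = a is an alias, same object): a = [15, 43, 37], b = [15, 43, 37]
After line 3 (b.append mutates the shared list): a = [15, 43, 37, 89], b = [15, 43, 37, 89]

[15, 43, 37, 89]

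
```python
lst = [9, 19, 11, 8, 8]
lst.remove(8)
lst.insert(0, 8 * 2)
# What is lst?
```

After line 1: lst = [9, 19, 11, 8, 8]
After line 2 (remove first 8): lst = [9, 19, 11, 8]
After line 3 (insert 16 at index 0): lst = [16, 9, 19, 11, 8]

[16, 9, 19, 11, 8]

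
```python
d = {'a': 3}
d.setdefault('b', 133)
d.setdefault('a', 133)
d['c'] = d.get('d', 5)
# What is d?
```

After line 1: d = {'a': 3}
After line 2 (setdefault adds 'b'=133): d = {'a': 3, 'b': 133}
After line 3 (setdefault 'a' no-op, already exists): d = {'a': 3, 'b': 133}
After line 4 (get('d', 5) returns default since 'd' not in d): d = {'a': 3, 'b': 133, 'c': 5}

{'a': 3, 'b': 133, 'c': 5}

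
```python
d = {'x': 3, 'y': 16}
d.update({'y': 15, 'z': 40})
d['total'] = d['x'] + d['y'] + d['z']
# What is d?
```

After line 1: d = {'x': 3, 'y': 16}
After line 2 (y overwritten, z added): d = {'x': 3, 'y': 15, 'z': 40}
After line 3 (total = 3 + 15 + 40 = 58): d = {'x': 3, 'y': 15, 'z': 40, 'total': 58}

{'x': 3, 'y': 15, 'z': 40, 'total': 58}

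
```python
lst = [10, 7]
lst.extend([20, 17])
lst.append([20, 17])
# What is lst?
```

After line 1: lst = [10, 7]
After line 2 (extend unpacks [20, 17]): lst = [10, 7, 20, 17]
After line 3 (append adds [20, 17] as single element): lst = [10, 7, 20, 17, [20, 17]]

[10, 7, 20, 17, [20, 17]]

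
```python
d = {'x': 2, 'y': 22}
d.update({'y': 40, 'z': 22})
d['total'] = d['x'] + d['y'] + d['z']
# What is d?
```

After line 1: d = {'x': 2, 'y': 22}
After line 2 (y overwritten, z added): d = {'x': 2, 'y': 40, 'z': 22}
After line 3 (total = 2 + 40 + 22 = 64): d = {'x': 2, 'y': 40, 'z': 22, 'total': 64}

{'x': 2, 'y': 40, 'z': 22, 'total': 64}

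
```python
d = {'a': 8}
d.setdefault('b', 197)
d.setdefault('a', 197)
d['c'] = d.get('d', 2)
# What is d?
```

After line 1: d = {'a': 8}
After line 2 (setdefault adds 'b'=197): d = {'a': 8, 'b': 197}
After line 3 (setdefault 'a' no-op, already exists): d = {'a': 8, 'b': 197}
After line 4 (get('d', 2) returns default since 'd' not in d): d = {'a': 8, 'b': 197, 'c': 2}

{'a': 8, 'b': 197, 'c': 2}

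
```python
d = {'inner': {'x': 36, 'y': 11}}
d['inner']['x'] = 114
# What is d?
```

After line 1: d = {'inner': {'x': 36, 'y': 11}}
After line 2 (inner x overwritten): d = {'inner': {'x': 114, 'y': 11}}

{'inner': {'x': 114, 'y': 11}}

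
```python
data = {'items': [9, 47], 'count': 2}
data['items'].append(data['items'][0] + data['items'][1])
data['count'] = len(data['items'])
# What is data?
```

After line 1: data = {'items': [9, 47], 'count': 2}
After line 2 (append 9 + 47 = 56): data = {'items': [9, 47, 56], 'count': 2}
After line 3 (count = len(items) = 3): data = {'items': [9, 47, 56], 'count': 3}

{'items': [9, 47, 56], 'count': 3}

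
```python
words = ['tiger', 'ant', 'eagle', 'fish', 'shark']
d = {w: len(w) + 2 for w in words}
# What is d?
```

{'tiger': 7, 'ant': 5, 'eagle': 7, 'fish': 6, 'shark': 7}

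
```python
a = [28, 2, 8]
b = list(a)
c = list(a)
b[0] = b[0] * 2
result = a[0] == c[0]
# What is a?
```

After line 1: a = [28, 2, 8]
After line 2 (b = list(a), copy): a = [28, 2, 8], b = [28, 2, 8]
After line 3 (c = list(a) is a copy, new object): c = [28, 2, 8]
After line 4 (b[0] = 28 * 2 = 56; only b mutates (copy)): a = [28, 2, 8], b = [56, 2, 8], c = [28, 2, 8]
After line 5 (a[0] = 28, c[0] = 28; result = True)

[28, 2, 8]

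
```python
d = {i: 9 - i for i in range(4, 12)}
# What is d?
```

{4: 5, 5: 4, 6: 3, 7: 2, 8: 1, 9: 0, 10: -1, 11: -2}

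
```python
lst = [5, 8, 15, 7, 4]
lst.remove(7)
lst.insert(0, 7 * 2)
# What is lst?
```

After line 1: lst = [5, 8, 15, 7, 4]
After line 2 (remove first 7): lst = [5, 8, 15, 4]
After line 3 (insert 14 at index 0): lst = [14, 5, 8, 15, 4]

[14, 5, 8, 15, 4]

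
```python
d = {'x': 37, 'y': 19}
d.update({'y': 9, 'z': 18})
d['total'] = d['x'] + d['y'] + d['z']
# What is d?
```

After line 1: d = {'x': 37, 'y': 19}
After line 2 (y overwritten, z added): d = {'x': 37, 'y': 9, 'z': 18}
After line 3 (total = 37 + 9 + 18 = 64): d = {'x': 37, 'y': 9, 'z': 18, 'total': 64}

{'x': 37, 'y': 9, 'z': 18, 'total': 64}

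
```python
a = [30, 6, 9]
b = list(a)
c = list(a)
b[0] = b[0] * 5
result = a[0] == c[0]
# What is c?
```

After line 1: a = [30, 6, 9]
After line 2 (b = list(a), copy): a = [30, 6, 9], b = [30, 6, 9]
After line 3 (c = list(a) is a copy, new object): c = [30, 6, 9]
After line 4 (b[0] = 30 * 5 = 150; only b mutates (copy)): a = [30, 6, 9], b = [150, 6, 9], c = [30, 6, 9]
After line 5 (a[0] = 30, c[0] = 30; result = True)

[30, 6, 9]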